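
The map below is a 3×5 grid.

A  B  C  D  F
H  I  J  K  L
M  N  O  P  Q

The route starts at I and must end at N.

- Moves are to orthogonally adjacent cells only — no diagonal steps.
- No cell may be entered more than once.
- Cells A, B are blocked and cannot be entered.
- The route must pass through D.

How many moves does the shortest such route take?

Any route passes through D somewhere between I and N. Summing Manhattan distances along the two legs (I → D → N) gives a lower bound of 3 + 4 = 7 moves.
A route of 7 moves achieves this: I → J → C → D → K → P → O → N.
Since 7 matches the lower bound, it is optimal.

7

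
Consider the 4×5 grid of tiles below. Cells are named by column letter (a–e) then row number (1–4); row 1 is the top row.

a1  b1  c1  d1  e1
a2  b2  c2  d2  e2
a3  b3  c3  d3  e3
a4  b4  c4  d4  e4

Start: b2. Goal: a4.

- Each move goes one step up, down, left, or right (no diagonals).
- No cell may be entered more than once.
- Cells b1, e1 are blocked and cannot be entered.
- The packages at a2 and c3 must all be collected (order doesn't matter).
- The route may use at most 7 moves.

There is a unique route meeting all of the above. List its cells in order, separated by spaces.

b2 a2 a3 b3 c3 c4 b4 a4

The budget equals the shortest possible length, so every move has to be on a shortest route through the required cells.
Route from b2: left to a2, down to a3, 2× right (reaching c3), down to c4, 2× left (reaching a4) — 7 moves in all.
Check: all required cells visited; 7 ≤ 7 moves.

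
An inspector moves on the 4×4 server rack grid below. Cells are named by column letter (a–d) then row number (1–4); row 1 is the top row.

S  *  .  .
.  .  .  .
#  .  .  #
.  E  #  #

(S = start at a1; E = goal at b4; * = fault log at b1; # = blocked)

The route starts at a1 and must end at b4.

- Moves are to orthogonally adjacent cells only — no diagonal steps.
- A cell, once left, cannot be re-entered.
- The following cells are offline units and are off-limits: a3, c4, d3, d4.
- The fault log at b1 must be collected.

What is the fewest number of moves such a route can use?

Any route passes through b1 somewhere between a1 and b4. Summing Manhattan distances along the two legs (a1 → b1 → b4) gives a lower bound of 1 + 3 = 4 moves.
A route of 4 moves achieves this: a1 → b1 → b2 → b3 → b4.
Since 4 matches the lower bound, it is optimal.

4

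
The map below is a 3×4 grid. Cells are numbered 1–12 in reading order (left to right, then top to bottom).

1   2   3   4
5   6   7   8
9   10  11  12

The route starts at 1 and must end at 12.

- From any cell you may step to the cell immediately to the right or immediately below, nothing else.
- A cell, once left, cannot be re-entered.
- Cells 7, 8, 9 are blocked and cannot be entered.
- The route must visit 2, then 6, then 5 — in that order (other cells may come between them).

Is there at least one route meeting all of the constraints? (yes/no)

no

5 lies to the left of 6, so going from 6 to 5 would need a leftward move — but moves only go right/down, so 6 cannot be visited before 5.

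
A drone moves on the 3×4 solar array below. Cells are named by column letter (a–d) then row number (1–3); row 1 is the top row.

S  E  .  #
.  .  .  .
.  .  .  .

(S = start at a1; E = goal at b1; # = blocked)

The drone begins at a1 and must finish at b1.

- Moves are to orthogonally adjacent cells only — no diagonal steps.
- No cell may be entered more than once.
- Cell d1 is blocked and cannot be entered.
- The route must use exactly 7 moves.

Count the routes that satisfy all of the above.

Need simple routes of exactly 7 moves from a1 to b1 (Manhattan distance 1, so 3 moves are spent on a detour and 3 undoing it).
Enumerating: a1 a2 a3 b3 b2 c2 c1 b1 | a1 a2 a3 b3 c3 c2 c1 b1 | a1 a2 a3 b3 c3 c2 b2 b1 | a1 a2 b2 b3 c3 c2 c1 b1.
That gives 4 routes.

4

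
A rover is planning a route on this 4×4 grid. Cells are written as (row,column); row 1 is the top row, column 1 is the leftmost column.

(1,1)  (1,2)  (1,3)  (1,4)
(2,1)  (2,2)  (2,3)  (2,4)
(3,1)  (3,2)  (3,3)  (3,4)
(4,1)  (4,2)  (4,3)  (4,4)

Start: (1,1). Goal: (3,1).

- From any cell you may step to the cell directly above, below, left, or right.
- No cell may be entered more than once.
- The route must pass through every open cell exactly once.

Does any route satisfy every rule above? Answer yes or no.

no

Colour the cells like a checkerboard: each orthogonal step flips colour, so a Hamiltonian route alternates colours. Here there are 8 cells of one colour and 8 of the other, with start on the same colour as the goal — the counts and endpoints can't be arranged into an alternating sequence of length 16, so no Hamiltonian route exists.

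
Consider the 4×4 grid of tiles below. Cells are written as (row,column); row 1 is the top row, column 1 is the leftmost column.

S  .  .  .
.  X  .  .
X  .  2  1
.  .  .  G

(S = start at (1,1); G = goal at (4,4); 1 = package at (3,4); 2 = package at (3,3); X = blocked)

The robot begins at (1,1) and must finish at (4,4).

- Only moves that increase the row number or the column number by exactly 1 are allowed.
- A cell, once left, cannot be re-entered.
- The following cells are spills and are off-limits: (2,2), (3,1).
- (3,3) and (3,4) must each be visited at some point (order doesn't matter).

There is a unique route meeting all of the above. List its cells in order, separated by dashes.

Moves only go right or down, so the column and row indices never decrease.
Route from (1,1): 2× right (reaching (1,3)), 2× down (reaching (3,3)), right to (3,4), down to (4,4) — 6 moves in all.
Check: all required cells visited.

(1,1) - (1,2) - (1,3) - (2,3) - (3,3) - (3,4) - (4,4)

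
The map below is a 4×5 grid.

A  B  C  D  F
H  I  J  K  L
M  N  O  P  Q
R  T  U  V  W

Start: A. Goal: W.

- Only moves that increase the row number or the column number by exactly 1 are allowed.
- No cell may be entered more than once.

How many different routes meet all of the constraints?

35

A right/down-only route from A to W makes exactly 3 down-moves and 4 right-moves in some order.
With no other constraints that would be C(7,3) = 35 routes.
That gives 35 routes.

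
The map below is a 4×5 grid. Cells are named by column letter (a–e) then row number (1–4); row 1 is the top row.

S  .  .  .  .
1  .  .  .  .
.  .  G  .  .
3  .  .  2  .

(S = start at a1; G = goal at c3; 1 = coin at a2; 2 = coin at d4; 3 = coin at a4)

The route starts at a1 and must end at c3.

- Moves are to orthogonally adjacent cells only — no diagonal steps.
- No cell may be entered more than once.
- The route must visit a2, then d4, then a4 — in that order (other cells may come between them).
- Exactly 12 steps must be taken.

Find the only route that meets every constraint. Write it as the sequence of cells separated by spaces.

a1 a2 b2 c2 d2 d3 d4 c4 b4 a4 a3 b3 c3

The waypoints must appear in the order a2, d4, a4, with no cell reused.
Route from a1: down to a2, 3× right (reaching d2), 2× down (reaching d4), 3× left (reaching a4), up to a3, 2× right (reaching c3) — 12 moves in all.
Check: order respected (1 at step 1, 2 at step 6, 3 at step 9); 12 moves as required.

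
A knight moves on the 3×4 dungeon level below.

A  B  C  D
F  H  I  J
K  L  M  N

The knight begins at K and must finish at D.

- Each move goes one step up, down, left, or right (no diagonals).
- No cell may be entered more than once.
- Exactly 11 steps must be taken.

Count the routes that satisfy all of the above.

Need simple routes of exactly 11 moves from K to D (Manhattan distance 5, so 3 moves are spent on a detour and 3 undoing it).
Enumerating: K F A B H L M N J I C D | K F A B C I H L M N J D | K L H F A B C I M N J D | K L M N J I H F A B C D.
That gives 4 routes.

4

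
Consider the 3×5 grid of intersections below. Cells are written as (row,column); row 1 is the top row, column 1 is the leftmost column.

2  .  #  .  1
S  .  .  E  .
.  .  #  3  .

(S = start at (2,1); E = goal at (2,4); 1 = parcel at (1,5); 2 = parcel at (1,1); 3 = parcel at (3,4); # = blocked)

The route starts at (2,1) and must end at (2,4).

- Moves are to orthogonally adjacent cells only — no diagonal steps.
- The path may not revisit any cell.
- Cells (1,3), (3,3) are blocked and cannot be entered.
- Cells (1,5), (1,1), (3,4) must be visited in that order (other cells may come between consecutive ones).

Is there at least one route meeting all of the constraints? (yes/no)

no

Every way from (2,1) to (1,5) runs through (2,4) — but (2,4) is where the route must end, so it would be entered once on the way to (1,5) and again at the finish.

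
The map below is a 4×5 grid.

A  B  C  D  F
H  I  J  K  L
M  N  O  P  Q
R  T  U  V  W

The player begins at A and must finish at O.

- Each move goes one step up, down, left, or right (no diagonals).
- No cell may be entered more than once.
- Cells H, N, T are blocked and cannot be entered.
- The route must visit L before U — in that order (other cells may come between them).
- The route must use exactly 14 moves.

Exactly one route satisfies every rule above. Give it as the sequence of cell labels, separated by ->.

A -> B -> I -> J -> C -> D -> F -> L -> K -> P -> Q -> W -> V -> U -> O

The waypoints must appear in the order L, U, with no cell reused.
Route from A: right to B, down to I, right to J, up to C, 2× right (reaching F), down to L, left to K, down to P, right to Q, down to W, 2× left (reaching U), up to O — 14 moves in all.
Check: order respected (L at step 7, U at step 13); 14 moves as required.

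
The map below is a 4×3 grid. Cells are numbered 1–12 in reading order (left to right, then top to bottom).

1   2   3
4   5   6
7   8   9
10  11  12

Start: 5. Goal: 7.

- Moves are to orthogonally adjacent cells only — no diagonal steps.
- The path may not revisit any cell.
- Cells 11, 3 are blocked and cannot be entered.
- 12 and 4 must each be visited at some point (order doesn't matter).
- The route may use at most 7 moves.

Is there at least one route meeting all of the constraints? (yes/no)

12 must be visited but has only one open neighbour (9), and it is neither the start nor the goal — the route would have to enter and leave through 9, re-entering it.

no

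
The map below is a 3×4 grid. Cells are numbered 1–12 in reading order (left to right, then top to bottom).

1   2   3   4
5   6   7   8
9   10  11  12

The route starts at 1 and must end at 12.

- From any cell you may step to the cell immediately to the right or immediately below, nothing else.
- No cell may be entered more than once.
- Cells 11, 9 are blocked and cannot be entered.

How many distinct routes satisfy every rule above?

A right/down-only route from 1 to 12 makes exactly 2 down-moves and 3 right-moves in some order.
With no other constraints that would be C(5,2) = 10 routes.
Subtract routes through each blocked cell (inclusion–exclusion for overlaps): − through 9: 1 − through 11: 6 + through 9&11: 1 → 4.
That gives 4 routes.

4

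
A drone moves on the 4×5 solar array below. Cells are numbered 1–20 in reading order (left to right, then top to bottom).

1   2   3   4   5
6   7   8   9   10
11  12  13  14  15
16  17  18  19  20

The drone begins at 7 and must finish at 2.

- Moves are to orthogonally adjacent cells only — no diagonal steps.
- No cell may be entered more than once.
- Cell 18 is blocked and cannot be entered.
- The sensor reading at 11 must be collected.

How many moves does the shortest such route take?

5

Any route passes through 11 somewhere between 7 and 2. Summing Manhattan distances along the two legs (7 → 11 → 2) gives a lower bound of 2 + 3 = 5 moves.
A route of 5 moves achieves this: 7 → 12 → 11 → 6 → 1 → 2.
Since 5 matches the lower bound, it is optimal.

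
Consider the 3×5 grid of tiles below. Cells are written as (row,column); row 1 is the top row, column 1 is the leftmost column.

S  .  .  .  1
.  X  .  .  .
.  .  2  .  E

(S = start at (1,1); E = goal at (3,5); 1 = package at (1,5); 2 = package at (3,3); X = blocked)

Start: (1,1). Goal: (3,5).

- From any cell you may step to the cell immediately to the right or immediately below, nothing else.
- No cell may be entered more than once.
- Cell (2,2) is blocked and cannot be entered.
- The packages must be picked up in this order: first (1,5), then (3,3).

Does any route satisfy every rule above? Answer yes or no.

no

(3,3) lies to the left of (1,5), so going from (1,5) to (3,3) would need a leftward move — but moves only go right/down, so (1,5) cannot be visited before (3,3).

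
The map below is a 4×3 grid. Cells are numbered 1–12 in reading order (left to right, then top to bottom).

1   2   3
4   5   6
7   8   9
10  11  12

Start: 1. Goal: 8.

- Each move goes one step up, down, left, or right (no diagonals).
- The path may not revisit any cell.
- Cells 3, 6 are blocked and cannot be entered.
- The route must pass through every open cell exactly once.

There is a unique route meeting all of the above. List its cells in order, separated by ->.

1 -> 2 -> 5 -> 4 -> 7 -> 10 -> 11 -> 12 -> 9 -> 8

Need to visit all 10 open cells exactly once, starting at 1 and ending at 8.
Cell 9 has only two open neighbours (12 and 8), so the path must pass straight through it: one of those is the cell it's entered from and the other is where it exits.
Route from 1: right to 2, down to 5, left to 4, 2× down (reaching 10), 2× right (reaching 12), up to 9, left to 8 — 9 moves in all.
Check: all 10 open cells covered.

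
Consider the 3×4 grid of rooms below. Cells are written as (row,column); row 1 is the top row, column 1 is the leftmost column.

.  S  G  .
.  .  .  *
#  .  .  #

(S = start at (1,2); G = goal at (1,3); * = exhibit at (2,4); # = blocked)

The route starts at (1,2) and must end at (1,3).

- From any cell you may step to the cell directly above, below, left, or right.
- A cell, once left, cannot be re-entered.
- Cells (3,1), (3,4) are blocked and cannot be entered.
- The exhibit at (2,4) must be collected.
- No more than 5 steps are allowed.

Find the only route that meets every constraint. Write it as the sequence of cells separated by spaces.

(1,2) (2,2) (2,3) (2,4) (1,4) (1,3)

Any route must reach (2,4) and still end at (1,3) within 5 moves, so the order of the required stops is forced.
Route from (1,2): down to (2,2), 2× right (reaching (2,4)), up to (1,4), left to (1,3) — 5 moves in all.
Check: all required cells visited; 5 ≤ 5 moves.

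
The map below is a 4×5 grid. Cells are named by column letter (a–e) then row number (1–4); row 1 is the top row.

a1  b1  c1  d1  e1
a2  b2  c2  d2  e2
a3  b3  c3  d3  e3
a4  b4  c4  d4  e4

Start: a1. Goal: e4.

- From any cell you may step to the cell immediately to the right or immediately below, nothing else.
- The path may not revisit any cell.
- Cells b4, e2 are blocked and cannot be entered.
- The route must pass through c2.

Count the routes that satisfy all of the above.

A right/down-only route from a1 to e4 makes exactly 3 down-moves and 4 right-moves in some order.
With no other constraints that would be C(7,3) = 35 routes.
Split at c2 and multiply the segment counts (each segment already excludes blocked cells): a1→c2: 3; c2→e4: 5; product = 15.
That gives 15 routes.

15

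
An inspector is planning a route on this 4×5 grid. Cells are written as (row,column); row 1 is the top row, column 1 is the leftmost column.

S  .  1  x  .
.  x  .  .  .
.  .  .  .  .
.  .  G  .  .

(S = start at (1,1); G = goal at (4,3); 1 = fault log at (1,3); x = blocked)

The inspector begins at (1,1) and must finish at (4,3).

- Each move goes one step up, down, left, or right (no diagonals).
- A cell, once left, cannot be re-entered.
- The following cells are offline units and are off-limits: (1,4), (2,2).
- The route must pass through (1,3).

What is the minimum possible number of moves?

5

Any route passes through (1,3) somewhere between (1,1) and (4,3). Summing Manhattan distances along the two legs ((1,1) → (1,3) → (4,3)) gives a lower bound of 2 + 3 = 5 moves.
A route of 5 moves achieves this: (1,1) → (1,2) → (1,3) → (2,3) → (3,3) → (4,3).
Since 5 matches the lower bound, it is optimal.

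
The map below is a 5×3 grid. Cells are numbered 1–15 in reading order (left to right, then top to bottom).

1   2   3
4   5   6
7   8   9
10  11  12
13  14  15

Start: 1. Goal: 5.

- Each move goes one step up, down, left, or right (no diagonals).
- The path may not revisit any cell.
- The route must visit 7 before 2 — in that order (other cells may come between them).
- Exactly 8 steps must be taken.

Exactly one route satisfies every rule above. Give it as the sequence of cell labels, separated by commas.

The waypoints must appear in the order 7, 2, with no cell reused.
Route from 1: down 2 to 7, right 2 to 9, up 2 to 3, left 1 to 2, down 1 to 5 — 8 moves in all.
Check: order respected (7 at step 2, 2 at step 7); 8 moves as required.

1, 4, 7, 8, 9, 6, 3, 2, 5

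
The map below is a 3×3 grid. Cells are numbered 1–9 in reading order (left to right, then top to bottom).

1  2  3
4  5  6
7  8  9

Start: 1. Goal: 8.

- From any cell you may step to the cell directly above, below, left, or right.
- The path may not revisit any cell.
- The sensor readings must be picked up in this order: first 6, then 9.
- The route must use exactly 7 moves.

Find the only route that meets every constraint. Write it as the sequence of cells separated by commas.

The waypoints must appear in the order 6, 9, with no cell reused.
Route from 1: down 1 to 4, right 1 to 5, up 1 to 2, right 1 to 3, down 2 to 9, left 1 to 8 — 7 moves in all.
Check: order respected (6 at step 5, 9 at step 6); 7 moves as required.

1, 4, 5, 2, 3, 6, 9, 8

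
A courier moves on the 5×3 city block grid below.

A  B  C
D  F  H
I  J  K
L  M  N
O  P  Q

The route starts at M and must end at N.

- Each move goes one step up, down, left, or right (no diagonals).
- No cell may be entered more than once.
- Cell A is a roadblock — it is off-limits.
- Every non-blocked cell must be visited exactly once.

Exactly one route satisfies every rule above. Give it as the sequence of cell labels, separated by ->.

Need to visit all 14 open cells exactly once, starting at M and ending at N.
Cell D has only two open neighbours (I and F), so the path must pass straight through it: one of those is the cell it's entered from and the other is where it exits.
Route from M: up 1 to J, right 1 to K, up 2 to C, left 1 to B, down 1 to F, left 1 to D, down 3 to O, right 2 to Q, up 1 to N — 13 moves in all.
Check: all 14 open cells covered.

M -> J -> K -> H -> C -> B -> F -> D -> I -> L -> O -> P -> Q -> N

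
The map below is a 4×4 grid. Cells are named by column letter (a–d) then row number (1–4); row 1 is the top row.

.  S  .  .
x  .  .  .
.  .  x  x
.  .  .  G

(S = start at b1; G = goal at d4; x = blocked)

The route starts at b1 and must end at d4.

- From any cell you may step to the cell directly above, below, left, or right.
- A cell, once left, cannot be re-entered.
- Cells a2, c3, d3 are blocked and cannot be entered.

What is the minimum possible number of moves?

5

The Manhattan distance from b1 to d4 is |1−4| + |2−4| = 5, so at least 5 moves are needed.
A route of 5 moves achieves this: b1 → b2 → b3 → b4 → c4 → d4.
Since 5 matches the lower bound, it is optimal.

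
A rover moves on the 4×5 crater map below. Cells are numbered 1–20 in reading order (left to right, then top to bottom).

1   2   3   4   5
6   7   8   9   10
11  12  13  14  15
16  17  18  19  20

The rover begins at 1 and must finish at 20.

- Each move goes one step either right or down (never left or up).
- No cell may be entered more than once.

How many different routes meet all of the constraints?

A right/down-only route from 1 to 20 makes exactly 3 down-moves and 4 right-moves in some order.
With no other constraints that would be C(7,3) = 35 routes.
That gives 35 routes.

35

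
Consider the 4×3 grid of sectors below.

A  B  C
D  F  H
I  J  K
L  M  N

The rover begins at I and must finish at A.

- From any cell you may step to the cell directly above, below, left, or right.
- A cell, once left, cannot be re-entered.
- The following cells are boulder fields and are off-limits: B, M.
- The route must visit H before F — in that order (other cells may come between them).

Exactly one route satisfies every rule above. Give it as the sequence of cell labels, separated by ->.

I -> J -> K -> H -> F -> D -> A

The waypoints must appear in the order H, F, with no cell reused.
Route from I: 2× right (reaching K), up to H, 2× left (reaching D), up to A — 6 moves in all.
Check: order respected (H at step 3, F at step 4).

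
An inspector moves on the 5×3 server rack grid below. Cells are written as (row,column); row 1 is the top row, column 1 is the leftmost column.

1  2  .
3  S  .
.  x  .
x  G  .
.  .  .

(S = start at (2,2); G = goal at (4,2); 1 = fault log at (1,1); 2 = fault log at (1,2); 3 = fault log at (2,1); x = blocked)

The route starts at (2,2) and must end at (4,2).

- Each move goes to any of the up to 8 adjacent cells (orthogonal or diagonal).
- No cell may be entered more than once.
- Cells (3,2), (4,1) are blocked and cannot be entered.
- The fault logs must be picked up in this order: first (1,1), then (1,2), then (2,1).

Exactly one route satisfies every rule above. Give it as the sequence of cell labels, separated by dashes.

The waypoints must appear in the order (1,1), (1,2), (2,1), with no cell reused.
Route from (2,2): up-left 1 to (1,1), right 1 to (1,2), down-left 1 to (2,1), down 1 to (3,1), down-right 1 to (4,2) — 5 moves in all.
Check: order respected (1 at step 1, 2 at step 2, 3 at step 3).

(2,2) - (1,1) - (1,2) - (2,1) - (3,1) - (4,2)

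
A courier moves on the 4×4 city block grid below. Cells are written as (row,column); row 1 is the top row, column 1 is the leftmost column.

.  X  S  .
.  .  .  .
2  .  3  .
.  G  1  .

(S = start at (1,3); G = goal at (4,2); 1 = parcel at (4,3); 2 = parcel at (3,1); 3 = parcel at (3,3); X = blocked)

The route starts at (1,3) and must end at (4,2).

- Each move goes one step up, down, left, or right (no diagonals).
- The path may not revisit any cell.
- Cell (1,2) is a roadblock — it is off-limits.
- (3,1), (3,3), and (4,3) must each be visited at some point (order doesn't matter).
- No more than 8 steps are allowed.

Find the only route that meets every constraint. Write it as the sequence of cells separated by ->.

Any route must reach (3,1), (3,3), and (4,3) and still end at (4,2) within 8 moves, so the order of the required stops is forced.
Route from (1,3): down 1 to (2,3), left 2 to (2,1), down 1 to (3,1), right 2 to (3,3), down 1 to (4,3), left 1 to (4,2) — 8 moves in all.
Check: all required cells visited; 8 ≤ 8 moves.

(1,3) -> (2,3) -> (2,2) -> (2,1) -> (3,1) -> (3,2) -> (3,3) -> (4,3) -> (4,2)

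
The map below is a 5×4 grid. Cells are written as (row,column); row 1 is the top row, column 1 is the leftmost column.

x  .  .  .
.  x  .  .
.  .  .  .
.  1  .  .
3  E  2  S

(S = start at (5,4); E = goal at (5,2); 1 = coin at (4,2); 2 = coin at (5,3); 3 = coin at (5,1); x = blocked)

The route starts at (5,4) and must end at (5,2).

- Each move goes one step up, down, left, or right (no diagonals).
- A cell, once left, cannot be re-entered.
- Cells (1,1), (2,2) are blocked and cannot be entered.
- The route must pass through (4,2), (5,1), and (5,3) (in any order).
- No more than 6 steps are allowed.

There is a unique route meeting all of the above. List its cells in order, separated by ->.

(5,4) -> (5,3) -> (4,3) -> (4,2) -> (4,1) -> (5,1) -> (5,2)

The 6-move cap with required stops at (4,2), (5,1), (5,3) leaves no slack for detours.
Route from (5,4): left 1 to (5,3), up 1 to (4,3), left 2 to (4,1), down 1 to (5,1), right 1 to (5,2) — 6 moves in all.
Check: all required cells visited; 6 ≤ 6 moves.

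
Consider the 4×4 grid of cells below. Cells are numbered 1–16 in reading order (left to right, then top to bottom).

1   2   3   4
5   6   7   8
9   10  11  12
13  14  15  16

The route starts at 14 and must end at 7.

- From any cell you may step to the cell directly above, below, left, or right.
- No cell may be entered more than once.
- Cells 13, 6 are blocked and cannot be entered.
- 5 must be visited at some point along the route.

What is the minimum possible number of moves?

7

Any route passes through 5 somewhere between 14 and 7. Summing Manhattan distances along the two legs (14 → 5 → 7) gives a lower bound of 3 + 2 = 5 moves.
That bound ignores the blocked cells. Measuring each leg by the fewest moves that actually steer around them (14→5: 3; 5→7: 4) raises the lower bound to 7.
A route of 7 moves exists: 14 → 10 → 9 → 5 → 1 → 2 → 3 → 7.
Since 7 matches that lower bound, it is optimal.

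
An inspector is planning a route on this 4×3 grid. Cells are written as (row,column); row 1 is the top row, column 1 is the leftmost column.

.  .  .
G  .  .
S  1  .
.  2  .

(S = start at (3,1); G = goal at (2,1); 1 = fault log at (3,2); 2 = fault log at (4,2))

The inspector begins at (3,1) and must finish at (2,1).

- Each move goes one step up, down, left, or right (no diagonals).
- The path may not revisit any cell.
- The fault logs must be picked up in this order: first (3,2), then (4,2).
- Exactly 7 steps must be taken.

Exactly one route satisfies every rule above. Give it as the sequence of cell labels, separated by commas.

(3,1), (3,2), (4,2), (4,3), (3,3), (2,3), (2,2), (2,1)

The waypoints must appear in the order (3,2), (4,2), with no cell reused.
Route from (3,1): right to (3,2), down to (4,2), right to (4,3), 2× up (reaching (2,3)), 2× left (reaching (2,1)) — 7 moves in all.
Check: order respected (1 at step 1, 2 at step 2); 7 moves as required.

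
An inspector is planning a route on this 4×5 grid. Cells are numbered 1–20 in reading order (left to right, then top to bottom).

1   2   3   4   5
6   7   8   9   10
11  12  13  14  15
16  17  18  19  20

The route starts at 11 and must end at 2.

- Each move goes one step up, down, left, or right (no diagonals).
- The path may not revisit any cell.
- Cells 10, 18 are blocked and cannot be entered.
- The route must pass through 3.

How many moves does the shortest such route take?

5

Any route passes through 3 somewhere between 11 and 2. Summing Manhattan distances along the two legs (11 → 3 → 2) gives a lower bound of 4 + 1 = 5 moves.
A route of 5 moves achieves this: 11 → 6 → 7 → 8 → 3 → 2.
Since 5 matches the lower bound, it is optimal.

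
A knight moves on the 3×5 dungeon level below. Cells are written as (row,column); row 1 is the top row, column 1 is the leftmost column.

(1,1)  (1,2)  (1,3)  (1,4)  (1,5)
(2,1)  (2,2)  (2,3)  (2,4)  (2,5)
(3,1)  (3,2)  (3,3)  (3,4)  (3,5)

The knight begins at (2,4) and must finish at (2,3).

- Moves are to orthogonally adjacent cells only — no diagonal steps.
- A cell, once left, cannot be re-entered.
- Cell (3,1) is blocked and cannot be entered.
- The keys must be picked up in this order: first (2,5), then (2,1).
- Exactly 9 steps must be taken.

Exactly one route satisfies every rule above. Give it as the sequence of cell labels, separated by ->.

The waypoints must appear in the order (2,5), (2,1), with no cell reused.
Route from (2,4): right to (2,5), up to (1,5), 4× left (reaching (1,1)), down to (2,1), 2× right (reaching (2,3)) — 9 moves in all.
Check: order respected ((2,5) at step 1, (2,1) at step 7); 9 moves as required.

(2,4) -> (2,5) -> (1,5) -> (1,4) -> (1,3) -> (1,2) -> (1,1) -> (2,1) -> (2,2) -> (2,3)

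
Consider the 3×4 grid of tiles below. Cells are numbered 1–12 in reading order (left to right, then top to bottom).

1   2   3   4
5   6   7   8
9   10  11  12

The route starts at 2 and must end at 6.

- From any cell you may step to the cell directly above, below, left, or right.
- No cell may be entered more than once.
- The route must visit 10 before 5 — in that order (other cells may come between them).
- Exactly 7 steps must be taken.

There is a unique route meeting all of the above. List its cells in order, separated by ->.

The waypoints must appear in the order 10, 5, with no cell reused.
Route from 2: right to 3, 2× down (reaching 11), 2× left (reaching 9), up to 5, right to 6 — 7 moves in all.
Check: order respected (10 at step 4, 5 at step 6); 7 moves as required.

2 -> 3 -> 7 -> 11 -> 10 -> 9 -> 5 -> 6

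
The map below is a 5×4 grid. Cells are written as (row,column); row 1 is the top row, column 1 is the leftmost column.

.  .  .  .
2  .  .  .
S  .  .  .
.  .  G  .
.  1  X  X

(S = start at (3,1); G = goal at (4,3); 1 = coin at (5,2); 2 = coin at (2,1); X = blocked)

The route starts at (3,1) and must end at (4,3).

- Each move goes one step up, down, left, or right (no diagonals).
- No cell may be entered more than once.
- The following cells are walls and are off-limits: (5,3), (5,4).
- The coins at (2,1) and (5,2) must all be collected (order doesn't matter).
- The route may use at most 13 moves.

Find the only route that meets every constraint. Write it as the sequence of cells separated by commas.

(3,1), (4,1), (5,1), (5,2), (4,2), (3,2), (2,2), (2,1), (1,1), (1,2), (1,3), (2,3), (3,3), (4,3)

The 13-move cap with required stops at (2,1), (5,2) leaves no slack for detours.
Route from (3,1): down 2 to (5,1), right 1 to (5,2), up 3 to (2,2), left 1 to (2,1), up 1 to (1,1), right 2 to (1,3), down 3 to (4,3) — 13 moves in all.
Check: all required cells visited; 13 ≤ 13 moves.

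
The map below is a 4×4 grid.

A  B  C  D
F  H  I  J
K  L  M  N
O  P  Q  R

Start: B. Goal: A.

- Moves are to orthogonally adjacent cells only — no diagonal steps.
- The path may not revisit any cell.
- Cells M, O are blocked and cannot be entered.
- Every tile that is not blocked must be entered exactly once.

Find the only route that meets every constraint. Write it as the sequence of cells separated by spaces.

B H I C D J N R Q P L K F A

Need to visit all 14 open cells exactly once, starting at B and ending at A.
Cell D has only two open neighbours (J and C), so the path must pass straight through it: one of those is the cell it's entered from and the other is where it exits.
Route from B: down 1 to H, right 1 to I, up 1 to C, right 1 to D, down 3 to R, left 2 to P, up 1 to L, left 1 to K, up 2 to A — 13 moves in all.
Check: all 14 open cells covered.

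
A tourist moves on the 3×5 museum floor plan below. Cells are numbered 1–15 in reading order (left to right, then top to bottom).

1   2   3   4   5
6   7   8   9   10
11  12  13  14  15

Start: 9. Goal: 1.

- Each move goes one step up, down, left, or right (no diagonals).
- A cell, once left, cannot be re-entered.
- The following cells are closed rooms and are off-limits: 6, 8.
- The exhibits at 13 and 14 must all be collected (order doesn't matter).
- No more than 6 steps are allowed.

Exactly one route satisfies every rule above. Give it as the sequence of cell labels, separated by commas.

9, 14, 13, 12, 7, 2, 1

The budget equals the shortest possible length, so every move has to be on a shortest route through the required cells.
Route from 9: down to 14, 2× left (reaching 12), 2× up (reaching 2), left to 1 — 6 moves in all.
Check: all required cells visited; 6 ≤ 6 moves.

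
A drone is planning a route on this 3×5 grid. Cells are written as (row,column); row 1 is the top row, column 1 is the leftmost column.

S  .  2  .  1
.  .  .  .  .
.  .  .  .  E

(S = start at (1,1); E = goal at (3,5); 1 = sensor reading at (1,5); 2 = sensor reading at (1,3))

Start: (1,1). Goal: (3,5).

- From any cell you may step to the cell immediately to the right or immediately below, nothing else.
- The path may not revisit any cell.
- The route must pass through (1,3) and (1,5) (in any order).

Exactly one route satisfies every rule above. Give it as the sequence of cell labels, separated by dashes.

(1,1) - (1,2) - (1,3) - (1,4) - (1,5) - (2,5) - (3,5)

Moves only go right or down, so the column and row indices never decrease.
Route from (1,1): right 4 to (1,5), down 2 to (3,5) — 6 moves in all.
Check: all required cells visited.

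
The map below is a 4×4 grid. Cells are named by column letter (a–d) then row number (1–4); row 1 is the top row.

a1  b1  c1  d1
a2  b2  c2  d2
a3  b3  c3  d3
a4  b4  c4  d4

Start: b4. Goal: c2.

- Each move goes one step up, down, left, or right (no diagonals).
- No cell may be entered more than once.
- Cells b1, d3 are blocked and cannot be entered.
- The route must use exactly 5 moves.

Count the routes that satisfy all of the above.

Need simple routes of exactly 5 moves from b4 to c2 (Manhattan distance 3, so 1 moves are spent on a detour and 1 undoing it).
Enumerating: b4 b3 a3 a2 b2 c2 | b4 a4 a3 a2 b2 c2 | b4 a4 a3 b3 b2 c2 | b4 a4 a3 b3 c3 c2 | b4 c4 c3 b3 b2 c2.
That gives 5 routes.

5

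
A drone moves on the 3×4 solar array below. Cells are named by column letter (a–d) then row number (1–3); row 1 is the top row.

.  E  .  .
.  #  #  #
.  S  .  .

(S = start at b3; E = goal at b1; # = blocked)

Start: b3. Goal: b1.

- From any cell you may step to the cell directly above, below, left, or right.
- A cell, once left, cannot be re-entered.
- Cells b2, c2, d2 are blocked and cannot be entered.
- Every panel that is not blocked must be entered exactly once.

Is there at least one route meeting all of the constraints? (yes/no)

no

Cell d1 has only one open neighbour but is neither the start nor the goal, so a Hamiltonian route would have to both enter and leave it through the same neighbour — impossible without revisiting.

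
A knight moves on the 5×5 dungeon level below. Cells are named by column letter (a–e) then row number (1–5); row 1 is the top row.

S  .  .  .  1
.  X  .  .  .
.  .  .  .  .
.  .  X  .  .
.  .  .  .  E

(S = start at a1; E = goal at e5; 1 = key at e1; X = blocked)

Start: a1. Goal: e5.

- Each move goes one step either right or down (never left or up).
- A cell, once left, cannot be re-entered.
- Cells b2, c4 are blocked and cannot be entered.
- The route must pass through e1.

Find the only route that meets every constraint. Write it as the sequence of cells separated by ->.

Moves only go right or down, so the column and row indices never decrease.
Route from a1: 4× right (reaching e1), 4× down (reaching e5) — 8 moves in all.
Check: all required cells visited.

a1 -> b1 -> c1 -> d1 -> e1 -> e2 -> e3 -> e4 -> e5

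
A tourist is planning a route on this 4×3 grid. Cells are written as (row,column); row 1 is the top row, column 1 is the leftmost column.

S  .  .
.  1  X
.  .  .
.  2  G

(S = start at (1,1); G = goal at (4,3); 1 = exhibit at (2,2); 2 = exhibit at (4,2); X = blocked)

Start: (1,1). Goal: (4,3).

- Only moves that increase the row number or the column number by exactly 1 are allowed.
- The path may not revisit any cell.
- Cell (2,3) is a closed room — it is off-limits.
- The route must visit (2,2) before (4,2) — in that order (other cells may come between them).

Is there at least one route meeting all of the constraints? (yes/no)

yes

One route that works: (1,1) → (2,1) → (2,2) → (3,2) → (4,2) → (4,3).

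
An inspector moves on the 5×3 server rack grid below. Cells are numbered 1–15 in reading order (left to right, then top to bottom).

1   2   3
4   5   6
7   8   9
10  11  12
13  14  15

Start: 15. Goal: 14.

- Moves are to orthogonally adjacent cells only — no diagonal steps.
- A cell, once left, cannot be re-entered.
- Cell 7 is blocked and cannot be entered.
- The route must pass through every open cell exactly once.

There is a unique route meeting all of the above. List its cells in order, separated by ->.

15 -> 12 -> 9 -> 6 -> 3 -> 2 -> 1 -> 4 -> 5 -> 8 -> 11 -> 10 -> 13 -> 14

Need to visit all 14 open cells exactly once, starting at 15 and ending at 14.
Route from 15: 4× up (reaching 3), 2× left (reaching 1), down to 4, right to 5, 2× down (reaching 11), left to 10, down to 13, right to 14 — 13 moves in all.
Check: all 14 open cells covered.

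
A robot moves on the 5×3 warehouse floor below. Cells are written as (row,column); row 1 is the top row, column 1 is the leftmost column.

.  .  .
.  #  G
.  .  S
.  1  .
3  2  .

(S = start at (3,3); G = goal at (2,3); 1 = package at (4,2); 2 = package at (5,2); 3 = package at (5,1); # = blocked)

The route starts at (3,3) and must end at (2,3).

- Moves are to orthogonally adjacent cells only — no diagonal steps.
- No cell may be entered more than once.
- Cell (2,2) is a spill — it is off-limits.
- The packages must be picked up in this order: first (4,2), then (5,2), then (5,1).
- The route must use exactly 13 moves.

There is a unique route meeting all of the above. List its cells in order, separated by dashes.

The waypoints must appear in the order (4,2), (5,2), (5,1), with no cell reused.
Route from (3,3): left 1 to (3,2), down 1 to (4,2), right 1 to (4,3), down 1 to (5,3), left 2 to (5,1), up 4 to (1,1), right 2 to (1,3), down 1 to (2,3) — 13 moves in all.
Check: order respected (1 at step 2, 2 at step 5, 3 at step 6); 13 moves as required.

(3,3) - (3,2) - (4,2) - (4,3) - (5,3) - (5,2) - (5,1) - (4,1) - (3,1) - (2,1) - (1,1) - (1,2) - (1,3) - (2,3)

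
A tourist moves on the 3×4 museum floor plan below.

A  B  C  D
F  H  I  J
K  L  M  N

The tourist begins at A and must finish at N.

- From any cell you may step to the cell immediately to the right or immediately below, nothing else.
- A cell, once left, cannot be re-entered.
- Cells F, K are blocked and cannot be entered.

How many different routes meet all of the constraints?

6

A right/down-only route from A to N makes exactly 2 down-moves and 3 right-moves in some order.
With no other constraints that would be C(5,2) = 10 routes.
Subtract routes through each blocked cell (inclusion–exclusion for overlaps): − through F: 4 − through K: 1 + through F&K: 1 → 6.
That gives 6 routes.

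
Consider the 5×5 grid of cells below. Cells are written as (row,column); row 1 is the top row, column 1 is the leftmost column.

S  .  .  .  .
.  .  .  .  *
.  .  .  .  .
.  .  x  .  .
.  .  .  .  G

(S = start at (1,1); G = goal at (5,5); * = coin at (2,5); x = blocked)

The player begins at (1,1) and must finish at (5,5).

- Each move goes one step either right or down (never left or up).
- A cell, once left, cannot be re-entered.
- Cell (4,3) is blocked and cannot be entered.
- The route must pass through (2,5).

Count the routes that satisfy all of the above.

5

A right/down-only route from (1,1) to (5,5) makes exactly 4 down-moves and 4 right-moves in some order.
With no other constraints that would be C(8,4) = 70 routes.
Split at (2,5) and multiply the segment counts (each segment already excludes blocked cells): (1,1)→(2,5): 5; (2,5)→(5,5): 1; product = 5.
That gives 5 routes.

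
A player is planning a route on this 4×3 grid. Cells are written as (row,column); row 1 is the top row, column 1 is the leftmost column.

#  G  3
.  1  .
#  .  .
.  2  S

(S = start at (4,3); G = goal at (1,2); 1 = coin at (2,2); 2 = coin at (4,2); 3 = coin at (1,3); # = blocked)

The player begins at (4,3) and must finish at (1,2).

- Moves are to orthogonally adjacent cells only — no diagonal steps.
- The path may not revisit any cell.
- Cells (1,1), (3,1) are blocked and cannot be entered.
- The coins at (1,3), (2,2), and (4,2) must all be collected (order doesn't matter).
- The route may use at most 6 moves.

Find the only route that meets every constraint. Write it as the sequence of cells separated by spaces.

The 6-move cap with required stops at (1,3), (2,2), (4,2) leaves no slack for detours.
Route from (4,3): left to (4,2), 2× up (reaching (2,2)), right to (2,3), up to (1,3), left to (1,2) — 6 moves in all.
Check: all required cells visited; 6 ≤ 6 moves.

(4,3) (4,2) (3,2) (2,2) (2,3) (1,3) (1,2)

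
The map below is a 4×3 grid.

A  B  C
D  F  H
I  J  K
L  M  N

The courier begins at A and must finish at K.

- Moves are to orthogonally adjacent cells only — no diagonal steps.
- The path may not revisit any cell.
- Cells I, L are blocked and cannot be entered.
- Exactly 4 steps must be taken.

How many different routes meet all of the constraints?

Need simple routes of exactly 4 moves from A to K (Manhattan distance 4, so 0 moves are spent on a detour and 0 undoing it).
Enumerating: A D F J K | A D F H K | A B F J K | A B F H K | A B C H K.
That gives 5 routes.

5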